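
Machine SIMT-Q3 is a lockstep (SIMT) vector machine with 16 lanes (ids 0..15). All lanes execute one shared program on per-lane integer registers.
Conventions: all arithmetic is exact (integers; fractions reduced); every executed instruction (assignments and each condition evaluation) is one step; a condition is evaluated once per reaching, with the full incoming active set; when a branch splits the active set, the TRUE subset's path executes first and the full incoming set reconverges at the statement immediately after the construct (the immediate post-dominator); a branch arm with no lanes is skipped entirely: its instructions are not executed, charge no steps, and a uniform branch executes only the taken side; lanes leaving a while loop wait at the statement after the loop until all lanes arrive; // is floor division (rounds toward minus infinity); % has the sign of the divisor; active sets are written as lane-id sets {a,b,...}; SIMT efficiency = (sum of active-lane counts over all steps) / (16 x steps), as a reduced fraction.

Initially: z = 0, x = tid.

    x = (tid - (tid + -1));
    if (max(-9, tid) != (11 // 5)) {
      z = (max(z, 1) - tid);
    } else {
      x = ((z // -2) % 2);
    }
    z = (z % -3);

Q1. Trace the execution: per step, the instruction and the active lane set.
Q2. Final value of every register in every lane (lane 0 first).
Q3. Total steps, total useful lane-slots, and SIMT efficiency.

step 0: x <- (tid - (tid + -1))      {0,1,2,3,4,5,6,7,8,9,10,11,12,13,14,15}
step 1: eval (max(-9, tid) != (11 // 5)) {0,1,2,3,4,5,6,7,8,9,10,11,12,13,14,15}
step 2: z <- (max(z, 1) - tid)       {0,1,3,4,5,6,7,8,9,10,11,12,13,14,15}
step 3: x <- ((z // -2) % 2)         {2}
step 4: z <- (z % -3)                {0,1,2,3,4,5,6,7,8,9,10,11,12,13,14,15}

Answer: 5 steps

z: -2,0,0,-2,0,-1,-2,0,-1,-2,0,-1,-2,0,-1,-2
x: 1,1,0,1,1,1,1,1,1,1,1,1,1,1,1,1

steps = 5; useful = 64; efficiency = 64/80 = 4/5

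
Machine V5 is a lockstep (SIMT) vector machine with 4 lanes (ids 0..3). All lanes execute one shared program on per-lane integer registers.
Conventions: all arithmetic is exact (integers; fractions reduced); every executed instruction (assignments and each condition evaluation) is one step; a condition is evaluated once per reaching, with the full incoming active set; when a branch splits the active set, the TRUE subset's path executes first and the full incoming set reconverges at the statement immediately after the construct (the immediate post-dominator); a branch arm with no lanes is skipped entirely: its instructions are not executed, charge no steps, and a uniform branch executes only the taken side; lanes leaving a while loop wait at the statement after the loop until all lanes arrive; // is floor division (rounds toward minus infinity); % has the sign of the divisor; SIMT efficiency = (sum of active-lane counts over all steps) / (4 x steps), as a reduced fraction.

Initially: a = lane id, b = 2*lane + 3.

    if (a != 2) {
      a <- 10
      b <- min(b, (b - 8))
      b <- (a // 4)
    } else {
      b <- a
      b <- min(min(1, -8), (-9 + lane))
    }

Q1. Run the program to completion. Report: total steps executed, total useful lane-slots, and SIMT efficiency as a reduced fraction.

Answer: 6 steps, 15 useful, 5/8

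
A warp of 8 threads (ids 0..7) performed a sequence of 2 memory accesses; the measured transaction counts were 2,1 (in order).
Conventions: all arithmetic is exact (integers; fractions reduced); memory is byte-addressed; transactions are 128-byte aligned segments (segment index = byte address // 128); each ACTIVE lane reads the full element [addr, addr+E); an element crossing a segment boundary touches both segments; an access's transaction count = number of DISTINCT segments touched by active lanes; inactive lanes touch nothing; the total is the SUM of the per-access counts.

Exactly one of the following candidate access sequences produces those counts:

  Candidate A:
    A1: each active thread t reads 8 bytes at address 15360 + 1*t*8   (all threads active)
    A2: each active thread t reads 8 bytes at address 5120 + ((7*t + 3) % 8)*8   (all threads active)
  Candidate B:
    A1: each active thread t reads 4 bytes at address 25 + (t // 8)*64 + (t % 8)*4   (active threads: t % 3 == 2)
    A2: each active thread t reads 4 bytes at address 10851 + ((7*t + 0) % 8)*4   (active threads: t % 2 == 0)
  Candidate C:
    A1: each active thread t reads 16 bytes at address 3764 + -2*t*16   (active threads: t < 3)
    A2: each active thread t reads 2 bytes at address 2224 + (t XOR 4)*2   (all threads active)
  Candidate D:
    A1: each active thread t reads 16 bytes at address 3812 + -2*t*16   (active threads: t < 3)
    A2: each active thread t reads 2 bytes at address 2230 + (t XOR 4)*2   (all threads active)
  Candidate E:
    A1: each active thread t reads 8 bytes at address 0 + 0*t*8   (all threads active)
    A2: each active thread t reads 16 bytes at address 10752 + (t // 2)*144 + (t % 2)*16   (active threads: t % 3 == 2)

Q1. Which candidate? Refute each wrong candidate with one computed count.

A: A1 gives 1 transaction, not 2
B: A1 gives 1 transaction, not 2
D: A1 gives 1 transaction, not 2
E: A1 gives 1 transaction, not 2
C: all counts match (2,1)

Answer: C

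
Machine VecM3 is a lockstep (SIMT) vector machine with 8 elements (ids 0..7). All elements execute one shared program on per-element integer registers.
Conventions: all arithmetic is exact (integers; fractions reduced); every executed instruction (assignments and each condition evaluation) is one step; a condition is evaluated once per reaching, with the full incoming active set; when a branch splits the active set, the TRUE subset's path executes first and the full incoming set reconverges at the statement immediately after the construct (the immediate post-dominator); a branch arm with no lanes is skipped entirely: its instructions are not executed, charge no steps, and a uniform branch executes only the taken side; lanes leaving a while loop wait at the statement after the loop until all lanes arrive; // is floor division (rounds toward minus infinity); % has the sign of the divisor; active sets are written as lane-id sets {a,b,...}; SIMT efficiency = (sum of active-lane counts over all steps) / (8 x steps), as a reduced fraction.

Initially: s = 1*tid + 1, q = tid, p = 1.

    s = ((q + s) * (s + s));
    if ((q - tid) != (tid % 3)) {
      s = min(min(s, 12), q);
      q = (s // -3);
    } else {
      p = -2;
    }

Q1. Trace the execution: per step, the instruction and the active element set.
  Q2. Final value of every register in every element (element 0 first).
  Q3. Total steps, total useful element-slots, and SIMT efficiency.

step 0: s <- ((q + s) * (s + s))     {0,1,2,3,4,5,6,7}
step 1: eval ((q - tid) != (tid % 3)) {0,1,2,3,4,5,6,7}
step 2: s <- min(min(s, 12), q)      {1,2,4,5,7}
step 3: q <- (s // -3)               {1,2,4,5,7}
step 4: p <- -2                      {0,3,6}

Answer: 5 steps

s: 2,1,2,56,4,5,182,7
q: 0,-1,-1,3,-2,-2,6,-3
p: -2,1,1,-2,1,1,-2,1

steps = 5; useful = 29; efficiency = 29/40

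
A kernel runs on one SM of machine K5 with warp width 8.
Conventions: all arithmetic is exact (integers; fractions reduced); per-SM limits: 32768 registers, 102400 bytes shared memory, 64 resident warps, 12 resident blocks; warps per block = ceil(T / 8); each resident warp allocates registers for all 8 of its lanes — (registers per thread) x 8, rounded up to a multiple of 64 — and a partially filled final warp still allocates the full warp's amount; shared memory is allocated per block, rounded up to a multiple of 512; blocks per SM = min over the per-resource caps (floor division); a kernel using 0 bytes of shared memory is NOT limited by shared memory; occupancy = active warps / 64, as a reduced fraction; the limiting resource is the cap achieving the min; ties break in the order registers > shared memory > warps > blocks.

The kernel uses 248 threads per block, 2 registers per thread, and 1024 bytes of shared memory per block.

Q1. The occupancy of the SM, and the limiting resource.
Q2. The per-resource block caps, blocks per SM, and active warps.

Answer: occupancy 31/32, limited by warps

registers: 16 blocks
shared memory: 100 blocks
warps: 2 blocks
blocks: 12 blocks

Answer: 2 blocks, 62 active warps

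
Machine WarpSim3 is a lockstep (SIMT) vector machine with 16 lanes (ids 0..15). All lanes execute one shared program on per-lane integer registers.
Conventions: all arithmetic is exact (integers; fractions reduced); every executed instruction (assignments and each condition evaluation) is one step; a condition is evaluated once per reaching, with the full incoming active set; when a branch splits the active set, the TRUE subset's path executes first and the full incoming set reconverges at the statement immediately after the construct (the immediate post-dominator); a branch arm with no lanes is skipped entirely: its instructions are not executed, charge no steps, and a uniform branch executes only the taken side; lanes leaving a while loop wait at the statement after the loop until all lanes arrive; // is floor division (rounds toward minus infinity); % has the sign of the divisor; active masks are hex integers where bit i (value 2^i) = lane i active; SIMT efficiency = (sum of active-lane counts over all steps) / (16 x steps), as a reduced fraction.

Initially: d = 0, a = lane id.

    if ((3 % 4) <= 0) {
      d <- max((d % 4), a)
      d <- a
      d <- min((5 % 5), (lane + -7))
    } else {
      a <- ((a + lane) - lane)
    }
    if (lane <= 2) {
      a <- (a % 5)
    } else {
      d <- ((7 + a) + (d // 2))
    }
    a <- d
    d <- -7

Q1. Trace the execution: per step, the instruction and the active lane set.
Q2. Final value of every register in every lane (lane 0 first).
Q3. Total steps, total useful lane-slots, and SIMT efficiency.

step 0: eval ((3 % 4) <= 0)          0xffff
step 1: a <- ((a + lane) - lane)     0xffff
step 2: eval (lane <= 2)             0xffff
step 3: a <- (a % 5)                 0x0007
step 4: d <- ((7 + a) + (d // 2))    0xfff8
step 5: a <- d                       0xffff
step 6: d <- -7                      0xffff

Answer: 7 steps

d: -7,-7,-7,-7,-7,-7,-7,-7,-7,-7,-7,-7,-7,-7,-7,-7
a: 0,0,0,10,11,12,13,14,15,16,17,18,19,20,21,22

steps = 7; useful = 96; efficiency = 96/112 = 6/7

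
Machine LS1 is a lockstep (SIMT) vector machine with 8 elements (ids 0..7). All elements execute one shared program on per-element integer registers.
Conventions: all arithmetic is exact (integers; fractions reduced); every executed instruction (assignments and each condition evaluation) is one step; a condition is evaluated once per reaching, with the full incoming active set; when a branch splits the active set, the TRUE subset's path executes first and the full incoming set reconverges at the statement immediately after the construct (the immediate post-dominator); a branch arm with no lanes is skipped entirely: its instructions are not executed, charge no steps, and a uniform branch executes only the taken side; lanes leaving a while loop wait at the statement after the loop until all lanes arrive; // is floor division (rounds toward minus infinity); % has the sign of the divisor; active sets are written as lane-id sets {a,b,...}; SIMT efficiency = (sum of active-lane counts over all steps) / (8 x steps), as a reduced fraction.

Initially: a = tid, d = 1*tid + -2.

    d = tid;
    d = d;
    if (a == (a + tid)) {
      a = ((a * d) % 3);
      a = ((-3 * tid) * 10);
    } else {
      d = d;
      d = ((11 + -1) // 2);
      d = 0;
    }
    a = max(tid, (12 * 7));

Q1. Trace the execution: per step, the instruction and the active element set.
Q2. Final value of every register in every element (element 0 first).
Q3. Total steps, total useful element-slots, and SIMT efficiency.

step 0: d <- tid                     {0,1,2,3,4,5,6,7}
step 1: d <- d                       {0,1,2,3,4,5,6,7}
step 2: eval (a == (a + tid))        {0,1,2,3,4,5,6,7}
step 3: a <- ((a * d) % 3)           {0}
step 4: a <- ((-3 * tid) * 10)       {0}
step 5: d <- d                       {1,2,3,4,5,6,7}
step 6: d <- ((11 + -1) // 2)        {1,2,3,4,5,6,7}
step 7: d <- 0                       {1,2,3,4,5,6,7}
step 8: a <- max(tid, (12 * 7))      {0,1,2,3,4,5,6,7}

Answer: 9 steps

a: 84,84,84,84,84,84,84,84
d: 0,0,0,0,0,0,0,0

steps = 9; useful = 55; efficiency = 55/72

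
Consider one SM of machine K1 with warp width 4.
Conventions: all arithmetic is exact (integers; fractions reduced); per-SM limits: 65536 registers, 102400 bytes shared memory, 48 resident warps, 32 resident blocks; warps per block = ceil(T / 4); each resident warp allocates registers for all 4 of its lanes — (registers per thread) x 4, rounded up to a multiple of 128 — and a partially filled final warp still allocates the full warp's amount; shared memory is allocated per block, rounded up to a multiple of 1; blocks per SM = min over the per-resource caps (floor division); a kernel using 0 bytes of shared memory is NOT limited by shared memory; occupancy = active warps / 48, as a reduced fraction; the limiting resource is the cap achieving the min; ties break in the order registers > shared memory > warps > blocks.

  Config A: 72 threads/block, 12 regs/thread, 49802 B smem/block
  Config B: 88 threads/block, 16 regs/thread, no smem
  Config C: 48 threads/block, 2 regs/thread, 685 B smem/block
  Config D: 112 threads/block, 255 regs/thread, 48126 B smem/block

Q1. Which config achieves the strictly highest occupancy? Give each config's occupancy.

occupancies: A 3/4, B 11/12, C 1, D 7/12

Answer: C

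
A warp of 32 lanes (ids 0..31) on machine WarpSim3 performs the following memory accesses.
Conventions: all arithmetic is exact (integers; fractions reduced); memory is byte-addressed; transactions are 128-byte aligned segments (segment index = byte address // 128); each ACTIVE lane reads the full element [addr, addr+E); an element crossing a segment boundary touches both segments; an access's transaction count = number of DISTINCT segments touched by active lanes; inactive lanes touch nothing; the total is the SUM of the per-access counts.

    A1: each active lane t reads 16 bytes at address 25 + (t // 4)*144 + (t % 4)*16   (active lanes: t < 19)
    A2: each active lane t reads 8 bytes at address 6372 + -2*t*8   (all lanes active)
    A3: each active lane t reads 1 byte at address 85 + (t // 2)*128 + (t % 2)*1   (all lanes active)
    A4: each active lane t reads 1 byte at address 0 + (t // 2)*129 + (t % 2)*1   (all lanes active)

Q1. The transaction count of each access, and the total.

A1: 6 transactions
A2: 5 transactions
A3: 16 transactions
A4: 16 transactions

Answer: 6,5,16,16; total 43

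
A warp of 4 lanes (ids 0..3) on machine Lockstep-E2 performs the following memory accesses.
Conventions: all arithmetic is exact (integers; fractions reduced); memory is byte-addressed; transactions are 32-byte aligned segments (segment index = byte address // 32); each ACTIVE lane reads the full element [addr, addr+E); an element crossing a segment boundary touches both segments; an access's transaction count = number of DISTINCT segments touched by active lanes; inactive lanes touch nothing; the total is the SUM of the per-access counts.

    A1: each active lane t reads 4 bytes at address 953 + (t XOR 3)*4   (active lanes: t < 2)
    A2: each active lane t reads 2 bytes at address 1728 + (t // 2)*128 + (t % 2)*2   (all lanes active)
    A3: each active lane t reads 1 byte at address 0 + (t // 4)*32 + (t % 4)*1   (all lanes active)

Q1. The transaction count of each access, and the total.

A1: 1 transaction
A2: 2 transactions
A3: 1 transaction

Answer: 1,2,1; total 4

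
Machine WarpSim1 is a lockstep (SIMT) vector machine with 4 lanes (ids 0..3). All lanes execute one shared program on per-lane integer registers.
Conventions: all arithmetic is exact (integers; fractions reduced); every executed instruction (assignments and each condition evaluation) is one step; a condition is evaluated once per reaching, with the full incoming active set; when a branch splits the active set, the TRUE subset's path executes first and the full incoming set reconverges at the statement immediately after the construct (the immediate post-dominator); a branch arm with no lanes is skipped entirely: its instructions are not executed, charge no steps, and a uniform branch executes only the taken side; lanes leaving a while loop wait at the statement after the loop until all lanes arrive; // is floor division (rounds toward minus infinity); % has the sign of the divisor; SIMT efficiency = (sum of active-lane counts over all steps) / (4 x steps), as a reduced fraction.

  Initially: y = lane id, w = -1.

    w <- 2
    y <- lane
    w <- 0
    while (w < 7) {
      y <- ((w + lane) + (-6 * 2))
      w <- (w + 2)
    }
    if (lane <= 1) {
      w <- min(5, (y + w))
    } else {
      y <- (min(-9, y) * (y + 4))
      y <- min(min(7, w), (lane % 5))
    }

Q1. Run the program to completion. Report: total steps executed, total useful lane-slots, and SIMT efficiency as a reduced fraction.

Answer: 20 steps, 74 useful, 37/40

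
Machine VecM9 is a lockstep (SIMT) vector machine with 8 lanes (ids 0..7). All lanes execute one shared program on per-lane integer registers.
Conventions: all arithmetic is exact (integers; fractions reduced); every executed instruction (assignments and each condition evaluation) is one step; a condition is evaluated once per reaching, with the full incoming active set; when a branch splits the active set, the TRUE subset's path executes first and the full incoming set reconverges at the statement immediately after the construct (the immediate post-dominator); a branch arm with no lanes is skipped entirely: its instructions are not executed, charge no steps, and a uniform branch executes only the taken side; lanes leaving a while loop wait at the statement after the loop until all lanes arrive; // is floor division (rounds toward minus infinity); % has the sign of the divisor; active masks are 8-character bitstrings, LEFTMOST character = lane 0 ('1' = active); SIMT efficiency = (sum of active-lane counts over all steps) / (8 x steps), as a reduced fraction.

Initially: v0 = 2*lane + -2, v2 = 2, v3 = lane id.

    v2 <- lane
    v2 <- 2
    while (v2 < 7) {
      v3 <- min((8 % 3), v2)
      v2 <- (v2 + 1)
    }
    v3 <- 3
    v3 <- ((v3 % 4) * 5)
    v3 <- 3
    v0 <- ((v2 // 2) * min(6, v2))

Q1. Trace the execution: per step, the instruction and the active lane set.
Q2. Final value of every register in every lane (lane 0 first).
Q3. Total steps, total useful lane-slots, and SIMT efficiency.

step 0: v2 <- lane                   11111111
step 1: v2 <- 2                      11111111
step 2: eval (v2 < 7)                11111111
step 3: v3 <- min((8 % 3), v2)       11111111
step 4: v2 <- (v2 + 1)               11111111
step 5: eval (v2 < 7)                11111111
step 6: v3 <- min((8 % 3), v2)       11111111
step 7: v2 <- (v2 + 1)               11111111
step 8: eval (v2 < 7)                11111111
step 9: v3 <- min((8 % 3), v2)       11111111
step 10: v2 <- (v2 + 1)               11111111
step 11: eval (v2 < 7)                11111111
step 12: v3 <- min((8 % 3), v2)       11111111
step 13: v2 <- (v2 + 1)               11111111
step 14: eval (v2 < 7)                11111111
step 15: v3 <- min((8 % 3), v2)       11111111
step 16: v2 <- (v2 + 1)               11111111
step 17: eval (v2 < 7)                11111111
step 18: v3 <- 3                      11111111
step 19: v3 <- ((v3 % 4) * 5)         11111111
step 20: v3 <- 3                      11111111
step 21: v0 <- ((v2 // 2) * min(6, v2)) 11111111

Answer: 22 steps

v0: 18,18,18,18,18,18,18,18
v2: 7,7,7,7,7,7,7,7
v3: 3,3,3,3,3,3,3,3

steps = 22; useful = 176; efficiency = 176/176 = 1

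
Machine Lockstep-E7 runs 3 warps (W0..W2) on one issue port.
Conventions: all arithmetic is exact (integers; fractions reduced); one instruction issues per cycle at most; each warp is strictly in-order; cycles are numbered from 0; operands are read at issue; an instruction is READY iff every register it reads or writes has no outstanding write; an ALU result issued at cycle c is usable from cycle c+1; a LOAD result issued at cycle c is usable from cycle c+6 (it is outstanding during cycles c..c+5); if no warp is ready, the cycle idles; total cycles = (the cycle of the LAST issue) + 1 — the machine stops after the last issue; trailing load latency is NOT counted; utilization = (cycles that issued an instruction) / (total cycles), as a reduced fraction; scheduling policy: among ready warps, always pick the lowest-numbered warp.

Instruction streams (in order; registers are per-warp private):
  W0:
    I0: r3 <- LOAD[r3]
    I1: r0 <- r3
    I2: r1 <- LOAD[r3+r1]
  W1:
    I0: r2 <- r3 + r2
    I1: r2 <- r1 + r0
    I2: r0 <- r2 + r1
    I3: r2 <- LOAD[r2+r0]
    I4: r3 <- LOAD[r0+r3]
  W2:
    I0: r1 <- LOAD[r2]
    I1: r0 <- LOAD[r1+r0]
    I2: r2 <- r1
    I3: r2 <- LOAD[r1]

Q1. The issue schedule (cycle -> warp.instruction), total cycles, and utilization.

cycle 0: W0.I0
cycle 1: W1.I0
cycle 2: W1.I1
cycle 3: W1.I2
cycle 4: W1.I3
cycle 5: W1.I4
cycle 6: W0.I1
cycle 7: W0.I2
cycle 8: W2.I0
cycle 9: idle
cycle 10: idle
cycle 11: idle
cycle 12: idle
cycle 13: idle
cycle 14: W2.I1
cycle 15: W2.I2
cycle 16: W2.I3

Answer: 17 cycles, utilization 12/17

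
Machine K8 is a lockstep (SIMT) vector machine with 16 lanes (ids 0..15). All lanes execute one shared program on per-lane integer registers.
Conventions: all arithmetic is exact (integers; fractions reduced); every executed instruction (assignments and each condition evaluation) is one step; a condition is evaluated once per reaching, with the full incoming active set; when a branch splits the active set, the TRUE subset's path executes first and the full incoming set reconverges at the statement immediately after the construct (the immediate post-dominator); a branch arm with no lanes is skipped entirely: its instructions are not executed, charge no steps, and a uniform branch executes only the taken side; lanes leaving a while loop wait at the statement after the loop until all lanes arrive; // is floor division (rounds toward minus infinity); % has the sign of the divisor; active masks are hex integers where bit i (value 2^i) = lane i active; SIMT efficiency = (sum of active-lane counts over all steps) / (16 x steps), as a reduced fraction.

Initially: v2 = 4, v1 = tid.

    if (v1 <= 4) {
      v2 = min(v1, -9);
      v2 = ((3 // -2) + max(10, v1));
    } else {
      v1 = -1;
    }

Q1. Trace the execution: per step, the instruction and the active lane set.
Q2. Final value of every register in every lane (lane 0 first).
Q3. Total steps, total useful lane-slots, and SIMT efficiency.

step 0: eval (v1 <= 4)               0xffff
step 1: v2 <- min(v1, -9)            0x001f
step 2: v2 <- ((3 // -2) + max(10, v1)) 0x001f
step 3: v1 <- -1                     0xffe0

Answer: 4 steps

v2: 8,8,8,8,8,4,4,4,4,4,4,4,4,4,4,4
v1: 0,1,2,3,4,-1,-1,-1,-1,-1,-1,-1,-1,-1,-1,-1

steps = 4; useful = 37; efficiency = 37/64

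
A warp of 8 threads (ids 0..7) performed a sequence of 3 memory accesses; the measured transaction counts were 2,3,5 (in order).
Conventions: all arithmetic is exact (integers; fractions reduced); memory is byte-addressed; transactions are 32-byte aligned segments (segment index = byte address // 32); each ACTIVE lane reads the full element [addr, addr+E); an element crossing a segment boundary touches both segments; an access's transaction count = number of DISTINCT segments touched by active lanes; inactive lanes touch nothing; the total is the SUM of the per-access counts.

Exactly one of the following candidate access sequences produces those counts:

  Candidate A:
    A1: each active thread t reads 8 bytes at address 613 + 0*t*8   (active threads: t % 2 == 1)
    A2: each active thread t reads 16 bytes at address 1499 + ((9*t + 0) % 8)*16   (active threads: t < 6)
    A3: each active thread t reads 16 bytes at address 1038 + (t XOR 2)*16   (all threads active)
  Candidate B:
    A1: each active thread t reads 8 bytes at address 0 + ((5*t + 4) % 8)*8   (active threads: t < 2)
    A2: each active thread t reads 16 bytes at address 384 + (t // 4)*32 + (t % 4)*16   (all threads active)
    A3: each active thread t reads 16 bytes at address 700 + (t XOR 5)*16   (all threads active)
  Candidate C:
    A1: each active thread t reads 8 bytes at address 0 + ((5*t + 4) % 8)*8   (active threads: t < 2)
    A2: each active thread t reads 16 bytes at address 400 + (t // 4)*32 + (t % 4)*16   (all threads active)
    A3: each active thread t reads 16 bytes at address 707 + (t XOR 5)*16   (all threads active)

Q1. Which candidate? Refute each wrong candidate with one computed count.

A: A1 gives 1 transaction, not 2
C: A2 gives 4 transactions, not 3
B: all counts match (2,3,5)

Answer: B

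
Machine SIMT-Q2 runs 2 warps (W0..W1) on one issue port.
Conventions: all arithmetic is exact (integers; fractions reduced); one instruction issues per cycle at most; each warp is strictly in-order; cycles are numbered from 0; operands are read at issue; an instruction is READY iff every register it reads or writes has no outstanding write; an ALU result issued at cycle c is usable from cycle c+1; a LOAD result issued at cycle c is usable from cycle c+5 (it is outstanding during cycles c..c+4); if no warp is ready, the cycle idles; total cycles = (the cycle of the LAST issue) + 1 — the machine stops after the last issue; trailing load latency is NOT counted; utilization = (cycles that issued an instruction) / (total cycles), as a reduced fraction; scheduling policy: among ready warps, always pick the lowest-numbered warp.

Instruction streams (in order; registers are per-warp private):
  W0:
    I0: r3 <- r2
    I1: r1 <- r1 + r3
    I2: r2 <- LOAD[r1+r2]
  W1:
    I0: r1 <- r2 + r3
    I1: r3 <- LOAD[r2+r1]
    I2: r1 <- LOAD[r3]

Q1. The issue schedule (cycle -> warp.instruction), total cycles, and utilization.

cycle 0: W0.I0
cycle 1: W0.I1
cycle 2: W0.I2
cycle 3: W1.I0
cycle 4: W1.I1
cycle 5: idle
cycle 6: idle
cycle 7: idle
cycle 8: idle
cycle 9: W1.I2

Answer: 10 cycles, utilization 3/5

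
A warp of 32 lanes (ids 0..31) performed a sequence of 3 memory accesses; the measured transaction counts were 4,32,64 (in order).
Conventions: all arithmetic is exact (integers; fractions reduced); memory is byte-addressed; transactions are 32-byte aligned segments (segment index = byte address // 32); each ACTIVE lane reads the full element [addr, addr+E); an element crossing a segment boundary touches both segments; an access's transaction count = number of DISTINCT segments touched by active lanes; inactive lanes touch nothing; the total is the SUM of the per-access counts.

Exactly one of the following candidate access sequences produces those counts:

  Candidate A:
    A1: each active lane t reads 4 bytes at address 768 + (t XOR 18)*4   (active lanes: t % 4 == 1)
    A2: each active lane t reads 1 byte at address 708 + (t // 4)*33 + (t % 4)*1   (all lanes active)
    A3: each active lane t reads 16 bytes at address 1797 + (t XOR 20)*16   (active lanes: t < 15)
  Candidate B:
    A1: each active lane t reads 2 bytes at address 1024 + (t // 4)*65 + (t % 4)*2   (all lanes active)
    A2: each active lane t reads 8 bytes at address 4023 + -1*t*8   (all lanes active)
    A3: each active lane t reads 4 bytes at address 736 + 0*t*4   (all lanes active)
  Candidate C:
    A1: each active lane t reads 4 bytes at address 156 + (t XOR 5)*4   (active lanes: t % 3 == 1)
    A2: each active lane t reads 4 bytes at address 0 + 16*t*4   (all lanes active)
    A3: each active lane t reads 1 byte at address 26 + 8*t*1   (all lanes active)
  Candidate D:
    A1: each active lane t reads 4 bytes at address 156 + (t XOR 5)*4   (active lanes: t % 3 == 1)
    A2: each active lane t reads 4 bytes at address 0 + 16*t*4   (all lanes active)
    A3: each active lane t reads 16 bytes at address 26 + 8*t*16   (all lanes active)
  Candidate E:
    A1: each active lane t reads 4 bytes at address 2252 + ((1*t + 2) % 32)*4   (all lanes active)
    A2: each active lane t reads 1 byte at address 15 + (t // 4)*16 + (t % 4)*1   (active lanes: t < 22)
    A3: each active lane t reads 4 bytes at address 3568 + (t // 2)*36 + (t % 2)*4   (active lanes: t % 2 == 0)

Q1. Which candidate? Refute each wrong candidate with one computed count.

A: A2 gives 8 transactions, not 32
B: A1 gives 8 transactions, not 4
C: A3 gives 9 transactions, not 64
E: A1 gives 5 transactions, not 4
D: all counts match (4,32,64)

Answer: D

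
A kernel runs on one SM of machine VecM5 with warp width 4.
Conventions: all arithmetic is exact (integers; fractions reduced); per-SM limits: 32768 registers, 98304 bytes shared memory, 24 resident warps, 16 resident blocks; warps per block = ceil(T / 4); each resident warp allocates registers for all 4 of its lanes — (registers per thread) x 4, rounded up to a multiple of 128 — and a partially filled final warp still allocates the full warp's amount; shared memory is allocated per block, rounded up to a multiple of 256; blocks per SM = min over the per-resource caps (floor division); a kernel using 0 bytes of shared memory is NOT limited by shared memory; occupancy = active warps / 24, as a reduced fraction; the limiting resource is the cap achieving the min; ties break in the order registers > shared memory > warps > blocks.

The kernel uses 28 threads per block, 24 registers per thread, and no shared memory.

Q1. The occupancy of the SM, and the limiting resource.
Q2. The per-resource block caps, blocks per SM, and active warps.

Answer: occupancy 7/8, limited by warps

registers: 36 blocks
shared memory: no limit (kernel uses none)
warps: 3 blocks
blocks: 16 blocks

Answer: 3 blocks, 21 active warps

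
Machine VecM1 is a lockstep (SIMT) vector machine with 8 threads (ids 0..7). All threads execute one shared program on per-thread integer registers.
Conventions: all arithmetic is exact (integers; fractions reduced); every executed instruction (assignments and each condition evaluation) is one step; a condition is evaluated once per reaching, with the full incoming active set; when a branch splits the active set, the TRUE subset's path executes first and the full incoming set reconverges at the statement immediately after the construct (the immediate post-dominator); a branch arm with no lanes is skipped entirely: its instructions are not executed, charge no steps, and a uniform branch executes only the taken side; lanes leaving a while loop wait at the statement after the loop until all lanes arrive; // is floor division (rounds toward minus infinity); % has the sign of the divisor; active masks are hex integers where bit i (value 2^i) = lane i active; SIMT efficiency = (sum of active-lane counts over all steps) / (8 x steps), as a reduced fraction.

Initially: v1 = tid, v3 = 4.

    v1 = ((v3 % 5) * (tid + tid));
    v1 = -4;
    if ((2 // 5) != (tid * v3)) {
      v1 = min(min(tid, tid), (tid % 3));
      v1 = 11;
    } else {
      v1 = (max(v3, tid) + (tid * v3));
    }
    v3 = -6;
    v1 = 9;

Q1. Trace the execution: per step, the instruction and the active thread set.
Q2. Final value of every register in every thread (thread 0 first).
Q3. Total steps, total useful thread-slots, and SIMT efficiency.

step 0: v1 <- ((v3 % 5) * (tid + tid)) 0xff
step 1: v1 <- -4                     0xff
step 2: eval ((2 // 5) != (tid * v3)) 0xff
step 3: v1 <- min(min(tid, tid), (tid % 3)) 0xfe
step 4: v1 <- 11                     0xfe
step 5: v1 <- (max(v3, tid) + (tid * v3)) 0x01
step 6: v3 <- -6                     0xff
step 7: v1 <- 9                      0xff

Answer: 8 steps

v1: 9,9,9,9,9,9,9,9
v3: -6,-6,-6,-6,-6,-6,-6,-6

steps = 8; useful = 55; efficiency = 55/64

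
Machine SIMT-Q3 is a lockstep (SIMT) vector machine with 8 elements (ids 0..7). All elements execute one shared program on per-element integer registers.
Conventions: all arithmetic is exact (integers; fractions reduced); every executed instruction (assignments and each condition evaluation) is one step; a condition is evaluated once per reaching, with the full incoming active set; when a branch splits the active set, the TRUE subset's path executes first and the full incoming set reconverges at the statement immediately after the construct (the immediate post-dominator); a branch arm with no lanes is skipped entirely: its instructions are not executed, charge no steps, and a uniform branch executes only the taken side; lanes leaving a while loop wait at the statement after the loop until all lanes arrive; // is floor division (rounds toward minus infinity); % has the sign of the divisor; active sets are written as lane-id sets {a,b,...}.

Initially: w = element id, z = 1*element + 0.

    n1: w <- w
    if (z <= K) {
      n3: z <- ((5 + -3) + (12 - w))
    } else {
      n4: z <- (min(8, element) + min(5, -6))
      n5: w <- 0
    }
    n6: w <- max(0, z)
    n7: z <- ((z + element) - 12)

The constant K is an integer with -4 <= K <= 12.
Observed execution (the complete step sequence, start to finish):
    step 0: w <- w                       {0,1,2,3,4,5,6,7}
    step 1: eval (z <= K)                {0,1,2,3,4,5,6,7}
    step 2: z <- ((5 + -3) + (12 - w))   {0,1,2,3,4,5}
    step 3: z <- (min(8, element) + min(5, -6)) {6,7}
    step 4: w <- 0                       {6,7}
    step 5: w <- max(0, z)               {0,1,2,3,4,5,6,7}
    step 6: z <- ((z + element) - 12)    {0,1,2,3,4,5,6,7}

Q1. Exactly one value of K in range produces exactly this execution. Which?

Answer: K = 5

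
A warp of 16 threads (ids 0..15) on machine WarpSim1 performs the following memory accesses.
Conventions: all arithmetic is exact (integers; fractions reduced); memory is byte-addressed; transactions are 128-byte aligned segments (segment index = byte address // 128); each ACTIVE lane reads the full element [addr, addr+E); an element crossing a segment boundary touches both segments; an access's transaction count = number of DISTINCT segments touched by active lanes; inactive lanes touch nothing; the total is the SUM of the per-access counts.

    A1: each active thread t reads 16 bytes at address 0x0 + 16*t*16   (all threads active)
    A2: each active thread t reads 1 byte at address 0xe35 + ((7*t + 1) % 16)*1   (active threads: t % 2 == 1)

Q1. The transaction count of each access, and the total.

A1: 16 transactions
A2: 1 transaction

Answer: 16,1; total 17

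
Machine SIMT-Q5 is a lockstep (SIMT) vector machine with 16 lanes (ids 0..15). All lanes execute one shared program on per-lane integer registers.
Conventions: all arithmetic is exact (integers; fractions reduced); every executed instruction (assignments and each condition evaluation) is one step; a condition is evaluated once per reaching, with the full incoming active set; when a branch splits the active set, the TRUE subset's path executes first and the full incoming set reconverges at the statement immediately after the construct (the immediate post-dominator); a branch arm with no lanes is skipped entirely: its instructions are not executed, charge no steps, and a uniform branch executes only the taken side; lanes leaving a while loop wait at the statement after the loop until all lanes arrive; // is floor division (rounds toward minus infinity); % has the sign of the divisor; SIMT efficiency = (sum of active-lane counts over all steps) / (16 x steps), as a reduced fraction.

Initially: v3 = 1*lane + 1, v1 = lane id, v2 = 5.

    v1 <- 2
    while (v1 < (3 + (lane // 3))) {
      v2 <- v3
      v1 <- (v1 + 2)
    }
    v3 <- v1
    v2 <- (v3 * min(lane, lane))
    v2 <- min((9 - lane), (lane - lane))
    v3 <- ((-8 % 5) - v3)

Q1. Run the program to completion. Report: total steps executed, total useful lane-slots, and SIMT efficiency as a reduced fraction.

Answer: 15 steps, 186 useful, 31/40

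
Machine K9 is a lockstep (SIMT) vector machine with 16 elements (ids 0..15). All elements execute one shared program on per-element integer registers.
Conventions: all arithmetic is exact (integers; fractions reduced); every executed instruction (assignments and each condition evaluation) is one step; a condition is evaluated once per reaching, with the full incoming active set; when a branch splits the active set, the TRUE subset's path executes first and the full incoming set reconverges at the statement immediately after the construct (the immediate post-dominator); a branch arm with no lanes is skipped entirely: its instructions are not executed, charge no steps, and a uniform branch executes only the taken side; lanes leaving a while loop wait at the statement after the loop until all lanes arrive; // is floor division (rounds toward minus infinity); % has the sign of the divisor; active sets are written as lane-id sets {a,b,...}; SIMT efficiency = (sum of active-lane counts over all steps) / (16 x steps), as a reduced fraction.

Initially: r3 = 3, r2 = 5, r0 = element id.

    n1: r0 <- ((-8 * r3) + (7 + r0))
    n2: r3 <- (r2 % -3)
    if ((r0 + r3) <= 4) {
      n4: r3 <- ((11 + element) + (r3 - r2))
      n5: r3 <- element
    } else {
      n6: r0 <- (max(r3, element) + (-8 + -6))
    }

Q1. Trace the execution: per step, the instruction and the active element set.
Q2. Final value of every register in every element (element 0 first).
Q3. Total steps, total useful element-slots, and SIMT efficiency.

step 0: r0 <- ((-8 * r3) + (7 + r0)) {0,1,2,3,4,5,6,7,8,9,10,11,12,13,14,15}
step 1: r3 <- (r2 % -3)              {0,1,2,3,4,5,6,7,8,9,10,11,12,13,14,15}
step 2: eval ((r0 + r3) <= 4)        {0,1,2,3,4,5,6,7,8,9,10,11,12,13,14,15}
step 3: r3 <- ((11 + element) + (r3 - r2)) {0,1,2,3,4,5,6,7,8,9,10,11,12,13,14,15}
step 4: r3 <- element                {0,1,2,3,4,5,6,7,8,9,10,11,12,13,14,15}

Answer: 5 steps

r3: 0,1,2,3,4,5,6,7,8,9,10,11,12,13,14,15
r2: 5,5,5,5,5,5,5,5,5,5,5,5,5,5,5,5
r0: -17,-16,-15,-14,-13,-12,-11,-10,-9,-8,-7,-6,-5,-4,-3,-2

steps = 5; useful = 80; efficiency = 80/80 = 1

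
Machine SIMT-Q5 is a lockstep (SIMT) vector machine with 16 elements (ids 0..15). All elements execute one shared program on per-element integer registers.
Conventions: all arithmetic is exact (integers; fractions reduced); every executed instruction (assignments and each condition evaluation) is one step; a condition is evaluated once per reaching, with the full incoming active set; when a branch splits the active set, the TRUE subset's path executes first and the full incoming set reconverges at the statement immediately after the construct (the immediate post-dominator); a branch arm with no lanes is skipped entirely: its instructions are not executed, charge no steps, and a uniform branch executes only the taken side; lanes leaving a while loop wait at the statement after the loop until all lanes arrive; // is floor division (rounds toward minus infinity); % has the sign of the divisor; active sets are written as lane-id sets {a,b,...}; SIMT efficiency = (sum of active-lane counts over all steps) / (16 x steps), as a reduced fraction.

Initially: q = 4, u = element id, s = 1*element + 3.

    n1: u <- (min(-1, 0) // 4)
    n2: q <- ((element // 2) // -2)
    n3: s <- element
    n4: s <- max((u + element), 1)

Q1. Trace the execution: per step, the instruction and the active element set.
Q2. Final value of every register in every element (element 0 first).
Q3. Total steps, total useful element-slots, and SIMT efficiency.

step 0: u <- (min(-1, 0) // 4)       {0,1,2,3,4,5,6,7,8,9,10,11,12,13,14,15}
step 1: q <- ((element // 2) // -2)  {0,1,2,3,4,5,6,7,8,9,10,11,12,13,14,15}
step 2: s <- element                 {0,1,2,3,4,5,6,7,8,9,10,11,12,13,14,15}
step 3: s <- max((u + element), 1)   {0,1,2,3,4,5,6,7,8,9,10,11,12,13,14,15}

Answer: 4 steps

q: 0,0,-1,-1,-1,-1,-2,-2,-2,-2,-3,-3,-3,-3,-4,-4
u: -1,-1,-1,-1,-1,-1,-1,-1,-1,-1,-1,-1,-1,-1,-1,-1
s: 1,1,1,2,3,4,5,6,7,8,9,10,11,12,13,14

steps = 4; useful = 64; efficiency = 64/64 = 1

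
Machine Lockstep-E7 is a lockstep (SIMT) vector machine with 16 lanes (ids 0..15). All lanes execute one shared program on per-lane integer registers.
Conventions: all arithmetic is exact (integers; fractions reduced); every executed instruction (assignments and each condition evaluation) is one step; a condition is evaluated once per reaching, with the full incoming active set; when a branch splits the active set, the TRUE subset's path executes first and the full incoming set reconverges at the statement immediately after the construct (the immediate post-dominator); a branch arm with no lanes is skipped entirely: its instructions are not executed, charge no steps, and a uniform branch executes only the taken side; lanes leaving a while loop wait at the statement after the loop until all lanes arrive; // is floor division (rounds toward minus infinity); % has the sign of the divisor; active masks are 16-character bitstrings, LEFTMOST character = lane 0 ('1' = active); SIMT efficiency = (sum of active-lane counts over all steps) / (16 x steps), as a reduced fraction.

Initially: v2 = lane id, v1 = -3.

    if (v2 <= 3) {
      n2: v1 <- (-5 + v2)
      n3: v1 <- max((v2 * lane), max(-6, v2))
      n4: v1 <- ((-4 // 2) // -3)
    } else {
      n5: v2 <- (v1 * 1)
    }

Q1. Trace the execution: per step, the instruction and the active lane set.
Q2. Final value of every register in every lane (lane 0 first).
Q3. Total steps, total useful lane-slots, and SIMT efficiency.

step 0: eval (v2 <= 3)               1111111111111111
step 1: v1 <- (-5 + v2)              1111000000000000
step 2: v1 <- max((v2 * lane), max(-6, v2)) 1111000000000000
step 3: v1 <- ((-4 // 2) // -3)      1111000000000000
step 4: v2 <- (v1 * 1)               0000111111111111

Answer: 5 steps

v2: 0,1,2,3,-3,-3,-3,-3,-3,-3,-3,-3,-3,-3,-3,-3
v1: 0,0,0,0,-3,-3,-3,-3,-3,-3,-3,-3,-3,-3,-3,-3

steps = 5; useful = 40; efficiency = 40/80 = 1/2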